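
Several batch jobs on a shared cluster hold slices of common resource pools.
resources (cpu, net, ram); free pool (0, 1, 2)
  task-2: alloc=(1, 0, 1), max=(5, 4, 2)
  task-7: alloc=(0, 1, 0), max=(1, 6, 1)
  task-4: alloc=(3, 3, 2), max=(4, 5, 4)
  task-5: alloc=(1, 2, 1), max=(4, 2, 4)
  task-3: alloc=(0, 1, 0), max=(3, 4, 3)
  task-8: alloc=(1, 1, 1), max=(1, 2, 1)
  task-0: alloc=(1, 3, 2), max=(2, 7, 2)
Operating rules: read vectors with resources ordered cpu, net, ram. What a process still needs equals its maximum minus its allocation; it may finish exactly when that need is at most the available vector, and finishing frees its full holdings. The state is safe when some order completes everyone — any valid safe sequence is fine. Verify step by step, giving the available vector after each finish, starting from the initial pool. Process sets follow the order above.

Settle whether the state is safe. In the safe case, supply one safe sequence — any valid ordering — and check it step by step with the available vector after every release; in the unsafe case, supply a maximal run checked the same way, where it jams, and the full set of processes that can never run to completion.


The state is SAFE; one workable sequence: task-8, task-4, task-0, task-3, task-5, task-2, task-7.
Key observation: task-8 marks the first exact bind of the order: its need (0, 1, 0) fits the free (0, 1, 2) with zero slack on a requested resource.
Verifying each step:
  pool = (0, 1, 2)
  task-8: need (0, 1, 0) fits (0, 1, 2); releases (1, 1, 1), pool now (1, 2, 3)
  task-4: need (1, 2, 2) fits (1, 2, 3); releases (3, 3, 2), pool now (4, 5, 5)
  task-0: need (1, 4, 0) fits (4, 5, 5); releases (1, 3, 2), pool now (5, 8, 7)
  task-3: need (3, 3, 3) fits (5, 8, 7); releases (0, 1, 0), pool now (5, 9, 7)
  task-5: need (3, 0, 3) fits (5, 9, 7); releases (1, 2, 1), pool now (6, 11, 8)
  task-2: need (4, 4, 1) fits (6, 11, 8); releases (1, 0, 1), pool now (7, 11, 9)
  task-7: need (1, 5, 1) fits (7, 11, 9); releases (0, 1, 0), pool now (7, 12, 9)


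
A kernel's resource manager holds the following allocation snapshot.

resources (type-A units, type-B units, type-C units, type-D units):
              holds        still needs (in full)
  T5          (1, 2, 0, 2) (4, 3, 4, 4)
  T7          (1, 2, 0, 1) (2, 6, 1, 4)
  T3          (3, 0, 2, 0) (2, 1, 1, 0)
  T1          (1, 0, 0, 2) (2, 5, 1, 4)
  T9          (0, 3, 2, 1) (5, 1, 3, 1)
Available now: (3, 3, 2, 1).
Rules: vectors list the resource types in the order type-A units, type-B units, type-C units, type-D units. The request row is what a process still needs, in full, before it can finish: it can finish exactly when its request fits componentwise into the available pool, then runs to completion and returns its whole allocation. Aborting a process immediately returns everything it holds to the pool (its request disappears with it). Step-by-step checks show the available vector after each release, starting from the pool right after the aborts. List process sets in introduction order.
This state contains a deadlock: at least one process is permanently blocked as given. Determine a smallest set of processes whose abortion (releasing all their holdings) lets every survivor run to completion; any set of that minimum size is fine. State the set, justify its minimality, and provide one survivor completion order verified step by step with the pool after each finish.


Abort T5.
Key observation: the returned (1, 2, 0, 2) from T5 is what brings T1 — unrunnable before, under any order — into play at step 3.
Why nothing smaller works: aborting no one leaves the state deadlocked as given.
The survivors complete as T3, T9, T1, T7. Step-by-step check (starting from the post-abort pool):
  pool = (4, 5, 2, 3)
  run T3 (needs (2, 1, 1, 0), free (4, 5, 2, 3)); after release of (3, 0, 2, 0) the pool is (7, 5, 4, 3)
  run T9 (needs (5, 1, 3, 1), free (7, 5, 4, 3)); after release of (0, 3, 2, 1) the pool is (7, 8, 6, 4)
  run T1 (needs (2, 5, 1, 4), free (7, 8, 6, 4)); after release of (1, 0, 0, 2) the pool is (8, 8, 6, 6)
  run T7 (needs (2, 6, 1, 4), free (8, 8, 6, 6)); after release of (1, 2, 0, 1) the pool is (9, 10, 6, 7)


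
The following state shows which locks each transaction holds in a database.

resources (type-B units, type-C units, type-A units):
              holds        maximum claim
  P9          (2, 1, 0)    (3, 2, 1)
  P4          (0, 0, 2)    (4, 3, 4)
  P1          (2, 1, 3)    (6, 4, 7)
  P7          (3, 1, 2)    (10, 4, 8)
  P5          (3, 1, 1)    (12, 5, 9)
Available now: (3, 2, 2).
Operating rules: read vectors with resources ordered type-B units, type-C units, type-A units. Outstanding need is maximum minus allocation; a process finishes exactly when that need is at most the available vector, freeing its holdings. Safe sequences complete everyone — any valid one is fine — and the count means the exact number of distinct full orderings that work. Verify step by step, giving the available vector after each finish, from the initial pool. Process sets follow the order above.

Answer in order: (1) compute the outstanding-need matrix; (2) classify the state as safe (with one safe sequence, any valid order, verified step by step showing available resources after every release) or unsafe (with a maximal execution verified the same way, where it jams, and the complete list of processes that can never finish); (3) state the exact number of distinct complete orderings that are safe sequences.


(1) Need matrix, components ordered type-B units, type-C units, type-A units:
  P9: (1, 1, 1)
  P4: (4, 3, 2)
  P1: (4, 3, 4)
  P7: (7, 3, 6)
  P5: (9, 4, 8)
(2) SAFE. One safe sequence: P9, P4, P1, P7, P5.
Key observation: P4 marks the first exact bind of the order: its need (4, 3, 2) fits the free (5, 3, 2) with zero slack on a requested resource.
Step-by-step check:
  pool = (3, 2, 2)
  P9 needs (1, 1, 1) <= (3, 2, 2) -> finishes; pool += (2, 1, 0) = (5, 3, 2)
  P4 needs (4, 3, 2) <= (5, 3, 2) -> finishes; pool += (0, 0, 2) = (5, 3, 4)
  P1 needs (4, 3, 4) <= (5, 3, 4) -> finishes; pool += (2, 1, 3) = (7, 4, 7)
  P7 needs (7, 3, 6) <= (7, 4, 7) -> finishes; pool += (3, 1, 2) = (10, 5, 9)
  P5 needs (9, 4, 8) <= (10, 5, 9) -> finishes; pool += (3, 1, 1) = (13, 6, 10)
(3) Precisely 1 of the possible complete orderings is a safe sequence.


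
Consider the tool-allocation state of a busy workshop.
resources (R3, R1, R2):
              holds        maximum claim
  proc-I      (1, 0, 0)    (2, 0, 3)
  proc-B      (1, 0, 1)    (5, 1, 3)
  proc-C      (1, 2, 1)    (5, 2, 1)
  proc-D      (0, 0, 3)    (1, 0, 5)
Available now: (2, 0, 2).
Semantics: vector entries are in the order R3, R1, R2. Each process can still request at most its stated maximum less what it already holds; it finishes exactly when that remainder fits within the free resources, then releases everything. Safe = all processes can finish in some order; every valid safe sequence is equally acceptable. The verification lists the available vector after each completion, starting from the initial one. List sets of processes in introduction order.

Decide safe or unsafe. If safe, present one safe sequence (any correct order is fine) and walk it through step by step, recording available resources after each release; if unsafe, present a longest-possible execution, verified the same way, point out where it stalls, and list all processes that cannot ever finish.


UNSAFE — no complete ordering exists.
Key observation: the wall is R3: completing proc-D, proc-I brings the pool only to (3, 0, 5), and all the rest need more.
The run proc-D, proc-I cannot be extended any further. Walking it through:
  pool = (2, 0, 2)
  proc-D: need (1, 0, 2) fits (2, 0, 2); releases (0, 0, 3), pool now (2, 0, 5)
  proc-I: need (1, 0, 3) fits (2, 0, 5); releases (1, 0, 0), pool now (3, 0, 5)
  proc-B cannot run: need (4, 1, 2) vs free (3, 0, 5) (insufficient R3 and R1)
  proc-C cannot run: need (4, 0, 0) vs free (3, 0, 5) (insufficient R3)
Processes that can never finish: proc-B and proc-C.


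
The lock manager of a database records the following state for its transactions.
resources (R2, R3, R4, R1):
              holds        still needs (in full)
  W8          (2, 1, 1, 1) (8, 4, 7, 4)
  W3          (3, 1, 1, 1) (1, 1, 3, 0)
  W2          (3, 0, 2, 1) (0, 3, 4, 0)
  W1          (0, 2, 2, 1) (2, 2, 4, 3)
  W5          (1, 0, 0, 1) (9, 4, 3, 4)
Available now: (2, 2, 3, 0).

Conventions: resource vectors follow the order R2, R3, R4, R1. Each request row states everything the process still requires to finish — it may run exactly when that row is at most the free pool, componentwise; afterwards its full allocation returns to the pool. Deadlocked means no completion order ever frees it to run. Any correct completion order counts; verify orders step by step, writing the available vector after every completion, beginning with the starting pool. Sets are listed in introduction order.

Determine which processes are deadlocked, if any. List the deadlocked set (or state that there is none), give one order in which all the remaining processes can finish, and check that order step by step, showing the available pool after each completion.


Deadlocked set: W8, W1 and W5.
Key observation: W3, W2 can finish, but then (8, 3, 6, 2) is all there is, and the blocked group's R1 demands exceed it.
A valid finishing order for the others: W3, W2. Check, step by step:
  pool = (2, 2, 3, 0)
  W3 needs (1, 1, 3, 0) <= (2, 2, 3, 0) -> finishes; pool += (3, 1, 1, 1) = (5, 3, 4, 1)
  W2 needs (0, 3, 4, 0) <= (5, 3, 4, 1) -> finishes; pool += (3, 0, 2, 1) = (8, 3, 6, 2)
The blocked processes can never fit:
  W8 still needs (8, 4, 7, 4) but only (8, 3, 6, 2) is free — short on R3, R4 and R1
  W1 still needs (2, 2, 4, 3) but only (8, 3, 6, 2) is free — short on R1
  W5 still needs (9, 4, 3, 4) but only (8, 3, 6, 2) is free — short on R2, R3 and R1


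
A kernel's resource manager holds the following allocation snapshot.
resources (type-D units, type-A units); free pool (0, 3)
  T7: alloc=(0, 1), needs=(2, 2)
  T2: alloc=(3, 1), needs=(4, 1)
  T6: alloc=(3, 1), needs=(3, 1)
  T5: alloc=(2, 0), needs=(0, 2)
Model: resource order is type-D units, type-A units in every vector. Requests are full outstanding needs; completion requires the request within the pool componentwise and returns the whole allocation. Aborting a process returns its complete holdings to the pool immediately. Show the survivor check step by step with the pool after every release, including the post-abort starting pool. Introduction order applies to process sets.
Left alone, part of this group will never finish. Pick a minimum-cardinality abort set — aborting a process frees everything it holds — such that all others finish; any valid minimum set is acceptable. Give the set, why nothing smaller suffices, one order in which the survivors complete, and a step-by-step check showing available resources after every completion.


Minimum abort set: T2.
Key observation: aborting T2 returns (3, 1), and T6 — hopeless before — runs at step 1 with the returned capacity in the pool.
Why nothing smaller works: aborting no one leaves the state deadlocked as given.
The survivors complete as T6, T5, T7. Walking it through (starting from the post-abort pool):
  pool = (3, 4)
  T6 needs (3, 1) <= (3, 4) -> finishes; pool += (3, 1) = (6, 5)
  T5 needs (0, 2) <= (6, 5) -> finishes; pool += (2, 0) = (8, 5)
  T7 needs (2, 2) <= (8, 5) -> finishes; pool += (0, 1) = (8, 6)


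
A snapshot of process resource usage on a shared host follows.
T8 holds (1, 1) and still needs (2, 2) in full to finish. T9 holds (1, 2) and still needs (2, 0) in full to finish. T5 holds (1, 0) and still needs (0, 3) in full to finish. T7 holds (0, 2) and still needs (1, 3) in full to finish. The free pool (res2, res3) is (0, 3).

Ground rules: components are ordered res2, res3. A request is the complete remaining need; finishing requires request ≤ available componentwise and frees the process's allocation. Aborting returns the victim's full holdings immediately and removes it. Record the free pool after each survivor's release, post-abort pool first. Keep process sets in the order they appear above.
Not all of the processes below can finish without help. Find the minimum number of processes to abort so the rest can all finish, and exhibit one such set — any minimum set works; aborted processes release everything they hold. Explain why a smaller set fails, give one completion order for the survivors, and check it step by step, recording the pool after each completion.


The answer: abort T8.
Key observation: no ordering could ever have run T9 before the abort of T8; with (1, 1) back in the pool it fits at step 3.
Why nothing smaller works: aborting no one leaves the state deadlocked as given.
Survivors finish in the order: T7, T5, T9. Step-by-step check (pool after the aborts first):
  pool = (1, 4)
  T7: need (1, 3) fits (1, 4); releases (0, 2), pool now (1, 6)
  T5: need (0, 3) fits (1, 6); releases (1, 0), pool now (2, 6)
  T9: need (2, 0) fits (2, 6); releases (1, 2), pool now (3, 8)


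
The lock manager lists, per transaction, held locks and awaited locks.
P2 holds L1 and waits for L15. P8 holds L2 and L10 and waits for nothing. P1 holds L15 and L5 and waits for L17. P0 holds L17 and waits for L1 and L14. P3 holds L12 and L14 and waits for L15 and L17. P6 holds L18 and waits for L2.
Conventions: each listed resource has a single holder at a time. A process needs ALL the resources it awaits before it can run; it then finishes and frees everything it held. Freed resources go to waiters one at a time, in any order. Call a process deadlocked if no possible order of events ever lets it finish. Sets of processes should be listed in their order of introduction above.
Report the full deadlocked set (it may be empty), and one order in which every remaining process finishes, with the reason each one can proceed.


Deadlocked set: P2, P1, P0 and P3.
Key observation: nobody on the ring P2 -> P1 -> P0 -> P2 can start until another member finishes, which never happens; P3 is caught in further circular waits.
The rest can finish in the order P8, P6.
Walking it through:
  P8 waits on nothing -> runs at once and releases L2 and L10
  run P6 (all its waits — L2 — are resolved); releases L18


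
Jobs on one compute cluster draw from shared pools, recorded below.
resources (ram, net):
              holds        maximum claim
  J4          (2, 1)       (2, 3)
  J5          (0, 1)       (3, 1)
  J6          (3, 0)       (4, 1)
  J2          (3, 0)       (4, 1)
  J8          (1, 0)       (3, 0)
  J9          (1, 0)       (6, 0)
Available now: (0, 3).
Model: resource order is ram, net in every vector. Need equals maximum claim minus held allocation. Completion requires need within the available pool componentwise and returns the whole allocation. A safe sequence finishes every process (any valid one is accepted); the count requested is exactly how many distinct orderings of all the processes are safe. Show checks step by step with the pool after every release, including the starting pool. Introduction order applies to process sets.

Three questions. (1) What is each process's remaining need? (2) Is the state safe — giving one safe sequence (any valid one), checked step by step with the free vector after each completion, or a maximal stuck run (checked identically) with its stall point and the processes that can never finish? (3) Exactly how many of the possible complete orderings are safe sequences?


(1) Outstanding need per process (order ram, net):
  J4: (0, 2)
  J5: (3, 0)
  J6: (1, 1)
  J2: (1, 1)
  J8: (2, 0)
  J9: (5, 0)
(2) SAFE — a valid safe sequence is J4, J2, J5, J6, J8, J9.
Key observation: nothing binds to the last unit here — the tightest requested-resource margin is 1, first seen at J4 ((0, 2) against (0, 3)).
Check, step by step:
  pool = (0, 3)
  J4: need (0, 2) fits (0, 3); releases (2, 1), pool now (2, 4)
  J2: need (1, 1) fits (2, 4); releases (3, 0), pool now (5, 4)
  J5: need (3, 0) fits (5, 4); releases (0, 1), pool now (5, 5)
  J6: need (1, 1) fits (5, 5); releases (3, 0), pool now (8, 5)
  J8: need (2, 0) fits (8, 5); releases (1, 0), pool now (9, 5)
  J9: need (5, 0) fits (9, 5); releases (1, 0), pool now (10, 5)
(3) The exact count: 64 of the possible complete orderings are safe sequences.


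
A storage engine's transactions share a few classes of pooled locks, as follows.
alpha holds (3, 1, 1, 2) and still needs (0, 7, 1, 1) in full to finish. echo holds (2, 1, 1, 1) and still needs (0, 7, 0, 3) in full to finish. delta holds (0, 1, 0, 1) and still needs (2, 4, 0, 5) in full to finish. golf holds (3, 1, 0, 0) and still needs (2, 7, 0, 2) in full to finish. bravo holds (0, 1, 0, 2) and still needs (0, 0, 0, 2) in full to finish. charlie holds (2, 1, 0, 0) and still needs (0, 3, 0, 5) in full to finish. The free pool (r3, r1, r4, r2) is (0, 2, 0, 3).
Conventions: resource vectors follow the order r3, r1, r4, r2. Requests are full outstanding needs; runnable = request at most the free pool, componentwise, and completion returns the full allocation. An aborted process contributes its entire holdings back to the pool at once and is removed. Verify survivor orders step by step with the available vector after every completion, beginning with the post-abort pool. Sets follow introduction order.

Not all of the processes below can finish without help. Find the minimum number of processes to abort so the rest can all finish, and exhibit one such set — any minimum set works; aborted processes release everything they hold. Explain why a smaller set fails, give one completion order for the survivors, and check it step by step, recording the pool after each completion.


Abort alpha and echo.
Key observation: golf was stuck for good until alpha and echo gave back (5, 2, 2, 3); in the order shown it finishes at step 4.
Why nothing smaller works — every single abort fails: alpha alone leaves echo blocked (short on r1); echo alone leaves alpha blocked (short on r1); delta alone leaves alpha blocked (short on r1 and r4); golf alone leaves alpha blocked (short on r1 and r4); bravo alone leaves alpha blocked (short on r1 and r4); charlie alone leaves alpha blocked (short on r1 and r4).
One survivor order: bravo, delta, charlie, golf. Verifying each step (post-abort pool first):
  pool = (5, 4, 2, 6)
  run bravo (needs (0, 0, 0, 2), free (5, 4, 2, 6)); after release of (0, 1, 0, 2) the pool is (5, 5, 2, 8)
  run delta (needs (2, 4, 0, 5), free (5, 5, 2, 8)); after release of (0, 1, 0, 1) the pool is (5, 6, 2, 9)
  run charlie (needs (0, 3, 0, 5), free (5, 6, 2, 9)); after release of (2, 1, 0, 0) the pool is (7, 7, 2, 9)
  run golf (needs (2, 7, 0, 2), free (7, 7, 2, 9)); after release of (3, 1, 0, 0) the pool is (10, 8, 2, 9)


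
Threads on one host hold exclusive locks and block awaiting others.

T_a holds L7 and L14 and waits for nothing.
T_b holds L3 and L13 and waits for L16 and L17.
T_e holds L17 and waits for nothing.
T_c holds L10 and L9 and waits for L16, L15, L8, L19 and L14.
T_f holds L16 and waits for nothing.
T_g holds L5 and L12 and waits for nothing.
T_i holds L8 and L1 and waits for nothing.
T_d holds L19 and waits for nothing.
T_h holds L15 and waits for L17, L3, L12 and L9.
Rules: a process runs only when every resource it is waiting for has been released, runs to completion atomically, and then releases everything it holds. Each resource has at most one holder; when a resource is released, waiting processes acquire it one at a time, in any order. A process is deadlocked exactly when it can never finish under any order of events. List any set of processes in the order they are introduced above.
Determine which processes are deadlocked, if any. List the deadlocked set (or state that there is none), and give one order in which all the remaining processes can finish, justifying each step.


Deadlocked: T_c and T_h.
Key observation: along T_c -> T_h -> T_c, each member waits on what the next one holds — a deadlock; no other process is dragged down with it.
One completion order for the rest: T_d, T_e, T_f, T_i, T_g, T_b, T_a.
Check, step by step:
  T_d waits on nothing -> runs at once and releases L19
  T_e waits on nothing -> runs at once and releases L17
  T_f waits on nothing -> runs at once and releases L16
  T_i waits on nothing -> runs at once and releases L8 and L1
  T_g waits on nothing -> runs at once and releases L5 and L12
  run T_b (all its waits — L16 and L17 — are resolved); releases L3 and L13
  T_a waits on nothing -> runs at once and releases L7 and L14


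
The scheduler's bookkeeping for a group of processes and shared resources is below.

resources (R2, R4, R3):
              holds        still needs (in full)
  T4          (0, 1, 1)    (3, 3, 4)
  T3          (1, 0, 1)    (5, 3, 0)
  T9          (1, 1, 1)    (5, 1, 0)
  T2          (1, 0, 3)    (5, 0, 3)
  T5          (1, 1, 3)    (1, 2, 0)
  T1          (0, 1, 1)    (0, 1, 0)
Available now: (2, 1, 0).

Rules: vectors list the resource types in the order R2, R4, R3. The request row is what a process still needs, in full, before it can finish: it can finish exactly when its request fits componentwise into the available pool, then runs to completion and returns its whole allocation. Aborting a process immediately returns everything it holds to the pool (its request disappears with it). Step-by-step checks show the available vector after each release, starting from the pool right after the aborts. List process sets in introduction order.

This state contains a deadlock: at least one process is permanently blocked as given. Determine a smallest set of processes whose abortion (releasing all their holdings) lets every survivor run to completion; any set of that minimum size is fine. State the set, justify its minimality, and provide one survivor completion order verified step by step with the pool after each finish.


The answer: abort T9 and T2.
Key observation: before aborting T9 and T2, T3 was permanently blocked — no order could ever run it; afterwards it completes at step 4.
Why nothing smaller works — every single abort fails: T4 alone leaves T3 blocked (short on R2); T3 alone leaves T9 blocked (short on R2); T9 alone leaves T3 blocked (short on R2); T2 alone leaves T3 blocked (short on R2); T5 alone leaves T3 blocked (short on R2); T1 alone leaves T3 blocked (short on R2).
Survivors finish in the order: T5, T1, T4, T3. Step-by-step check (pool after the aborts first):
  pool = (4, 2, 4)
  T5 needs (1, 2, 0) <= (4, 2, 4) -> finishes; pool += (1, 1, 3) = (5, 3, 7)
  T1 needs (0, 1, 0) <= (5, 3, 7) -> finishes; pool += (0, 1, 1) = (5, 4, 8)
  T4 needs (3, 3, 4) <= (5, 4, 8) -> finishes; pool += (0, 1, 1) = (5, 5, 9)
  T3 needs (5, 3, 0) <= (5, 5, 9) -> finishes; pool += (1, 0, 1) = (6, 5, 10)


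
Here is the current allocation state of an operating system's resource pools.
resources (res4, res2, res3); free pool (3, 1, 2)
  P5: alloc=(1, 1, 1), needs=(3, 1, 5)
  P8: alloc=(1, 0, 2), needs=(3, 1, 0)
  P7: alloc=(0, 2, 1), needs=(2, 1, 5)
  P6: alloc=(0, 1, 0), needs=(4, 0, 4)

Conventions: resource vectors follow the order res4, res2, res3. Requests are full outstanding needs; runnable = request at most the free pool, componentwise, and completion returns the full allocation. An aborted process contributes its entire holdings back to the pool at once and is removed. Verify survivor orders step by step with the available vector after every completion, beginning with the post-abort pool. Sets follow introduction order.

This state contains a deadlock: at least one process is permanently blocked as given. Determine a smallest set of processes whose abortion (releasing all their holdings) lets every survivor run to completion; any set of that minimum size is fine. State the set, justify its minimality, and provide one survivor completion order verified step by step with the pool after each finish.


The answer: abort P7.
Key observation: the returned (0, 2, 1) from P7 is what brings P5 — unrunnable before, under any order — into play at step 3.
No smaller set exists: with zero aborts the deadlock remains.
The survivors complete as P8, P6, P5. Step-by-step check (starting from the post-abort pool):
  pool = (3, 3, 3)
  P8 needs (3, 1, 0) <= (3, 3, 3) -> finishes; pool += (1, 0, 2) = (4, 3, 5)
  P6 needs (4, 0, 4) <= (4, 3, 5) -> finishes; pool += (0, 1, 0) = (4, 4, 5)
  P5 needs (3, 1, 5) <= (4, 4, 5) -> finishes; pool += (1, 1, 1) = (5, 5, 6)


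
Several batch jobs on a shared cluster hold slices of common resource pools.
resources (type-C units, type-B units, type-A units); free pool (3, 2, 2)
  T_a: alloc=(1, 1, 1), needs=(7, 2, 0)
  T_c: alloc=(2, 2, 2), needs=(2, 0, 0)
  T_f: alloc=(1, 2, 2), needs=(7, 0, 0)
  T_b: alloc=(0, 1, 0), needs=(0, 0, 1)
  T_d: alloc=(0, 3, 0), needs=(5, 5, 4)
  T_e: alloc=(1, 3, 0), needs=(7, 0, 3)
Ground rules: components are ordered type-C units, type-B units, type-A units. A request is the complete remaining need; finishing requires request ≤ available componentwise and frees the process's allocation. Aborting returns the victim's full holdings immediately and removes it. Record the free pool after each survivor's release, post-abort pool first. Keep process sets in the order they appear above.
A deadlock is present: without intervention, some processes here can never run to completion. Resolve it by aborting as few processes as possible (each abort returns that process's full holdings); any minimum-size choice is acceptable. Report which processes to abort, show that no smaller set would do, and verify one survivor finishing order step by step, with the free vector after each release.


Abort T_a and T_e.
Key observation: T_f had no path to completion before; after the abort of T_a and T_e ((2, 4, 1) returned), step 3 is where it fits.
No one abort is enough; case by case: T_a alone leaves T_f blocked (short on type-C units); T_c alone leaves T_a blocked (short on type-C units); T_f alone leaves T_a blocked (short on type-C units); T_b alone leaves T_a blocked (short on type-C units); T_d alone leaves T_a blocked (short on type-C units); T_e alone leaves T_a blocked (short on type-C units).
Survivors finish in the order: T_c, T_d, T_f, T_b. Check, step by step (pool after the aborts first):
  pool = (5, 6, 3)
  T_c: need (2, 0, 0) fits (5, 6, 3); releases (2, 2, 2), pool now (7, 8, 5)
  T_d: need (5, 5, 4) fits (7, 8, 5); releases (0, 3, 0), pool now (7, 11, 5)
  T_f: need (7, 0, 0) fits (7, 11, 5); releases (1, 2, 2), pool now (8, 13, 7)
  T_b: need (0, 0, 1) fits (8, 13, 7); releases (0, 1, 0), pool now (8, 14, 7)


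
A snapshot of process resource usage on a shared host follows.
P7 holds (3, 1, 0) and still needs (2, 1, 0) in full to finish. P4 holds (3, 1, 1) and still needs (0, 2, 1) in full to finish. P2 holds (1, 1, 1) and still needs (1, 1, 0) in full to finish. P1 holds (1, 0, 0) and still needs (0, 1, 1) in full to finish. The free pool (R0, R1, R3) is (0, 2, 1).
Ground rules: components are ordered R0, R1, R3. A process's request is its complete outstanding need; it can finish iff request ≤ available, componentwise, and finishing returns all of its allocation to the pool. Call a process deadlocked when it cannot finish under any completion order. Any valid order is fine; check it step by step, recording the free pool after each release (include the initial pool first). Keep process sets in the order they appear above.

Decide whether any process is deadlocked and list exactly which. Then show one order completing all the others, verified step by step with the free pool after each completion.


The deadlocked set is empty.
Key observation: the pool covers P4 at once, and every later process fits after earlier releases.
A valid finishing order for the others: P4, P7, P1, P2. Walking it through:
  pool = (0, 2, 1)
  P4 needs (0, 2, 1) <= (0, 2, 1) -> finishes; pool += (3, 1, 1) = (3, 3, 2)
  P7 needs (2, 1, 0) <= (3, 3, 2) -> finishes; pool += (3, 1, 0) = (6, 4, 2)
  P1 needs (0, 1, 1) <= (6, 4, 2) -> finishes; pool += (1, 0, 0) = (7, 4, 2)
  P2 needs (1, 1, 0) <= (7, 4, 2) -> finishes; pool += (1, 1, 1) = (8, 5, 3)


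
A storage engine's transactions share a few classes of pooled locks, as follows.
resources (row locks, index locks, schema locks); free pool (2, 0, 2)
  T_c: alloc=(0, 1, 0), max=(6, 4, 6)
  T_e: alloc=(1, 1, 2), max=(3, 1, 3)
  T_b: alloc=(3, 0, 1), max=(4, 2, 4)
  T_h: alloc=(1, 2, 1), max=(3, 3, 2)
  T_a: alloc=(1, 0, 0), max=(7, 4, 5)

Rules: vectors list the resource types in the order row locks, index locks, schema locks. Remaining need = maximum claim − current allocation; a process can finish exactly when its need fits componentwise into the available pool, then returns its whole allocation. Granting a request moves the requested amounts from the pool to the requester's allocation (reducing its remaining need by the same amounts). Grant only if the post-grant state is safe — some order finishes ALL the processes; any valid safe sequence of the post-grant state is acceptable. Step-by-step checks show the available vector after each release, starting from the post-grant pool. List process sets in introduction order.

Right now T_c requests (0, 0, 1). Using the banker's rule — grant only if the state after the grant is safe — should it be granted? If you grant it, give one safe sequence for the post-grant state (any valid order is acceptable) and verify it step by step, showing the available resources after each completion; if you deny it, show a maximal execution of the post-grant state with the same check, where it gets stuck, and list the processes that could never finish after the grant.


GRANT: granting preserves safety; a valid post-grant sequence is T_e, T_h, T_b, T_c, T_a.
Key observation: the grant leaves (2, 0, 1) free — enough for T_e, whose release restarts the cascade.
Verifying the post-grant state step by step:
  pool = (2, 0, 1)
  run T_e (needs (2, 0, 1), free (2, 0, 1)); after release of (1, 1, 2) the pool is (3, 1, 3)
  run T_h (needs (2, 1, 1), free (3, 1, 3)); after release of (1, 2, 1) the pool is (4, 3, 4)
  run T_b (needs (1, 2, 3), free (4, 3, 4)); after release of (3, 0, 1) the pool is (7, 3, 5)
  run T_c (needs (6, 3, 5), free (7, 3, 5)); after release of (0, 1, 1) the pool is (7, 4, 6)
  run T_a (needs (6, 4, 5), free (7, 4, 6)); after release of (1, 0, 0) the pool is (8, 4, 6)


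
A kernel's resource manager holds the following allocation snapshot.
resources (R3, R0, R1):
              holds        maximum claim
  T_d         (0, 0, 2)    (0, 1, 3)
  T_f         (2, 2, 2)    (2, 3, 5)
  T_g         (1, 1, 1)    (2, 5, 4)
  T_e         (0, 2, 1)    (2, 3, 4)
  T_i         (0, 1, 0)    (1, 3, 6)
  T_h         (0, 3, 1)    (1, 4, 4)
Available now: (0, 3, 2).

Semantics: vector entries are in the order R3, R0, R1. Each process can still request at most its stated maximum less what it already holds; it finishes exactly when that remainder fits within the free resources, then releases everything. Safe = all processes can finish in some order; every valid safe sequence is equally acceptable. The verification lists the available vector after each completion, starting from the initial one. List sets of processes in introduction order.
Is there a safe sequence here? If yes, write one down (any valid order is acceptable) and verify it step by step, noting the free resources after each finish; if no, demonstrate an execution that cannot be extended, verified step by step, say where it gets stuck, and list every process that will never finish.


SAFE — a valid safe sequence is T_d, T_f, T_h, T_g, T_i, T_e.
Key observation: every step clears its requested resources with room to spare; the minimum clearance is 1, first at T_d — (0, 1, 1) vs (0, 3, 2) free.
Walking it through:
  pool = (0, 3, 2)
  T_d: need (0, 1, 1) fits (0, 3, 2); releases (0, 0, 2), pool now (0, 3, 4)
  T_f: need (0, 1, 3) fits (0, 3, 4); releases (2, 2, 2), pool now (2, 5, 6)
  T_h: need (1, 1, 3) fits (2, 5, 6); releases (0, 3, 1), pool now (2, 8, 7)
  T_g: need (1, 4, 3) fits (2, 8, 7); releases (1, 1, 1), pool now (3, 9, 8)
  T_i: need (1, 2, 6) fits (3, 9, 8); releases (0, 1, 0), pool now (3, 10, 8)
  T_e: need (2, 1, 3) fits (3, 10, 8); releases (0, 2, 1), pool now (3, 12, 9)


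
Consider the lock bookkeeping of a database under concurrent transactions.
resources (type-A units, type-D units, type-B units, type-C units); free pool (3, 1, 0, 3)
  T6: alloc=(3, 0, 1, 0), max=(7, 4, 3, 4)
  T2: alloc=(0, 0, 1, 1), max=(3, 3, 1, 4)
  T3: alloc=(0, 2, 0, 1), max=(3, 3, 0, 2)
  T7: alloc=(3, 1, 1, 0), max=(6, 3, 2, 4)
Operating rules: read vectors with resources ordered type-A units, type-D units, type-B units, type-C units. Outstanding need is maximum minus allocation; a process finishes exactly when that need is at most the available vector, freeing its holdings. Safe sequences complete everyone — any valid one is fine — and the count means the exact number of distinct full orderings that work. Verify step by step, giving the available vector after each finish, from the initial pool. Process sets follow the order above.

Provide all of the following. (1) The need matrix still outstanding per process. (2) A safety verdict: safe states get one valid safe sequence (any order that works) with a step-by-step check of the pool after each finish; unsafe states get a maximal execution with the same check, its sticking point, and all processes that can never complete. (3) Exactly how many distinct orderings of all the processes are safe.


(1) Need matrix, components ordered type-A units, type-D units, type-B units, type-C units:
  T6: (4, 4, 2, 4)
  T2: (3, 3, 0, 3)
  T3: (3, 1, 0, 1)
  T7: (3, 2, 1, 4)
(2) SAFE. One safe sequence: T3, T2, T7, T6.
Key observation: reading the order forward, T3 is the first process whose need (3, 1, 0, 1) meets the free pool (3, 1, 0, 3) exactly on a resource it requests.
Verifying each step:
  pool = (3, 1, 0, 3)
  T3 needs (3, 1, 0, 1) <= (3, 1, 0, 3) -> finishes; pool += (0, 2, 0, 1) = (3, 3, 0, 4)
  T2 needs (3, 3, 0, 3) <= (3, 3, 0, 4) -> finishes; pool += (0, 0, 1, 1) = (3, 3, 1, 5)
  T7 needs (3, 2, 1, 4) <= (3, 3, 1, 5) -> finishes; pool += (3, 1, 1, 0) = (6, 4, 2, 5)
  T6 needs (4, 4, 2, 4) <= (6, 4, 2, 5) -> finishes; pool += (3, 0, 1, 0) = (9, 4, 3, 5)
(3) The exact count: 1 of the possible complete orderings is a safe sequence.


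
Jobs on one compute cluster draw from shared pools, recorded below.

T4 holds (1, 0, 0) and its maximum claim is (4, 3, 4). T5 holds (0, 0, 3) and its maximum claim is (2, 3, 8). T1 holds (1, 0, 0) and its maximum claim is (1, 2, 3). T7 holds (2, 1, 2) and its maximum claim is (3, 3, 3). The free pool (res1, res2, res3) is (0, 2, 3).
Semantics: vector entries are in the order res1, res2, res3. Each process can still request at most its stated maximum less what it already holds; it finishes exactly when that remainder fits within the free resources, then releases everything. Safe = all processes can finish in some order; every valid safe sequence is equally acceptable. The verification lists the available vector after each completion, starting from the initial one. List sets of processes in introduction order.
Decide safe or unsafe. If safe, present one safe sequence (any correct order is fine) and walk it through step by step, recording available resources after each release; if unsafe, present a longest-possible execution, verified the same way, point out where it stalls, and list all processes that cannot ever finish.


SAFE, for example via the order T1, T7, T4, T5.
Key observation: T1 marks the first exact bind of the order: its need (0, 2, 3) fits the free (0, 2, 3) with zero slack on a requested resource.
Walking it through:
  pool = (0, 2, 3)
  T1: need (0, 2, 3) fits (0, 2, 3); releases (1, 0, 0), pool now (1, 2, 3)
  T7: need (1, 2, 1) fits (1, 2, 3); releases (2, 1, 2), pool now (3, 3, 5)
  T4: need (3, 3, 4) fits (3, 3, 5); releases (1, 0, 0), pool now (4, 3, 5)
  T5: need (2, 3, 5) fits (4, 3, 5); releases (0, 0, 3), pool now (4, 3, 8)


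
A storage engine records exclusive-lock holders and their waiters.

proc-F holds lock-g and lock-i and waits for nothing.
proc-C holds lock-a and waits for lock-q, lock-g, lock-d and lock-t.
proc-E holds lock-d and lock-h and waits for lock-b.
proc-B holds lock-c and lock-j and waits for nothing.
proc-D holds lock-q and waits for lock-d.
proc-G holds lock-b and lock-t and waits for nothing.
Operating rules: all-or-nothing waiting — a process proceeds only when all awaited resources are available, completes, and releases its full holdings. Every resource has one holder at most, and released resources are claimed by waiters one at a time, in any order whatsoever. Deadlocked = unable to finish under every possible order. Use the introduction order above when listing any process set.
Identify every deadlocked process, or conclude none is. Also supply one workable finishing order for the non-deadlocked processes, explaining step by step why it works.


No process is deadlocked.
Key observation: all waits point, directly or indirectly, at processes that can finish, so nothing is permanently blocked.
One completion order for the rest: proc-F, proc-G, proc-E, proc-B, proc-D, proc-C.
Verifying each step:
  proc-F waits on nothing -> runs at once and releases lock-g and lock-i
  proc-G waits on nothing -> runs at once and releases lock-b and lock-t
  run proc-E (all its waits — lock-b — are resolved); releases lock-d and lock-h
  proc-B waits on nothing -> runs at once and releases lock-c and lock-j
  run proc-D (all its waits — lock-d — are resolved); releases lock-q
  run proc-C (all its waits — lock-q, lock-g, lock-d and lock-t — are resolved); releases lock-a


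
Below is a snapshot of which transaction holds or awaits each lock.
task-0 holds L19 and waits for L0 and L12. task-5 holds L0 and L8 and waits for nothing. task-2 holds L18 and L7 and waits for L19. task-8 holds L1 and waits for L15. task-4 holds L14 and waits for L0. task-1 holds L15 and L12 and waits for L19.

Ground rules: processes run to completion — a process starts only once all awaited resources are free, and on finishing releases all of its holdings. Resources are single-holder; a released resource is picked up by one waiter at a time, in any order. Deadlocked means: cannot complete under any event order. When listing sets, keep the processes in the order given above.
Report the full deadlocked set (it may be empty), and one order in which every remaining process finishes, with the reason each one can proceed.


The deadlocked set is task-0, task-2, task-8 and task-1.
Key observation: the knot is the closed ring of waits task-0 -> task-1 -> task-0; task-2 and task-8 wait into the deadlock from upstream.
The rest can finish in the order task-5, task-4.
Walking it through:
  run task-5 (it waits on nothing); releases L0 and L8
  run task-4 (all its waits — L0 — are resolved); releases L14


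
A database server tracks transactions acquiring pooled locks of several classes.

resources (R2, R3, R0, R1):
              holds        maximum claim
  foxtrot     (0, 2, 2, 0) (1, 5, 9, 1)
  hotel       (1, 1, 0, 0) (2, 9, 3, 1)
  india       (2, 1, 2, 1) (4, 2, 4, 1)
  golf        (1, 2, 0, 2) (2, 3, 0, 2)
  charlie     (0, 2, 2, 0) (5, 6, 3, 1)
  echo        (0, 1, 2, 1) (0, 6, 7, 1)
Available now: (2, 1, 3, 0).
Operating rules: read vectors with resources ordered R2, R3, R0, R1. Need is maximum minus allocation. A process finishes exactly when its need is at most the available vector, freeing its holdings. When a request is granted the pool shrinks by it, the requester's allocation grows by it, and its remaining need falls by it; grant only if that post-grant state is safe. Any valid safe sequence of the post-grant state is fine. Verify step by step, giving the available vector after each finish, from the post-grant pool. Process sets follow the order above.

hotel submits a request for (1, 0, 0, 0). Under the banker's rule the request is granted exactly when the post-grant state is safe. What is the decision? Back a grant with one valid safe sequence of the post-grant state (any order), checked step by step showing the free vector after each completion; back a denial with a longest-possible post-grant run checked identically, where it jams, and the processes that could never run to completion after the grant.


DENY: after the grant no complete ordering would exist.
Key observation: after golf, india the pool peaks at (4, 4, 5, 3), and each blocked process is short somewhere: foxtrot on R0; hotel on R3; charlie on R2; echo on R3.
Pretend the grant happened; the run golf, india goes as far as possible. Step-by-step check:
  pool = (1, 1, 3, 0)
  golf needs (1, 1, 0, 0) <= (1, 1, 3, 0) -> finishes; pool += (1, 2, 0, 2) = (2, 3, 3, 2)
  india needs (2, 1, 2, 0) <= (2, 3, 3, 2) -> finishes; pool += (2, 1, 2, 1) = (4, 4, 5, 3)
  blocked: foxtrot wants (1, 3, 7, 1), pool (4, 4, 5, 3) — not enough R0
  blocked: hotel wants (0, 8, 3, 1), pool (4, 4, 5, 3) — not enough R3
  blocked: charlie wants (5, 4, 1, 1), pool (4, 4, 5, 3) — not enough R2
  blocked: echo wants (0, 5, 5, 0), pool (4, 4, 5, 3) — not enough R3
Processes that could never finish after the grant: foxtrot, hotel, charlie and echo.
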